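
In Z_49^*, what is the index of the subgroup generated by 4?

2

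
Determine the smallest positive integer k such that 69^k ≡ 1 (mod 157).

The order of 69 must divide φ(157) = 157 − 1 = 156 = 2^2 · 3 · 13.
Divisors of 156: 1, 2, 3, 4, 6, 12, 13, 26, 39, 52, 78, 156.
Evaluate successive powers at the divisors of 156:
69^1 ≡ 69 (mod 157)
69^2 ≡ 51 (mod 157)
69^3 ≡ 65 (mod 157)
69^4 ≡ 89 (mod 157)
69^6 ≡ 143 (mod 157)
69^12 ≡ 39 (mod 157)
69^13 ≡ 22 (mod 157)
69^26 ≡ 13 (mod 157)
69^39 ≡ 129 (mod 157)
69^52 ≡ 12 (mod 157)
69^78 ≡ 156 (mod 157)
69^156 ≡ 1 (mod 157) ✓
The smallest such exponent is 156, so the order of 69 is 156.

156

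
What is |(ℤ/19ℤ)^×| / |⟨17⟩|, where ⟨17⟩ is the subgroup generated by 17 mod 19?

ord(17) | φ(19) = 19 − 1 = 18 = 2 · 3^2.
Divisors of 18: 1, 2, 3, 6, 9, 18.
Evaluate successive powers at the divisors of 18:
17^1 ≡ 17 (mod 19)
17^2 ≡ 4 (mod 19)
17^3 ≡ 11 (mod 19)
17^6 ≡ 7 (mod 19)
17^9 ≡ 1 (mod 19) ✓
Thus |⟨17⟩| = ord(17) = 9.
The index is φ(19) / ord(17) = 18 / 9 = 2.

2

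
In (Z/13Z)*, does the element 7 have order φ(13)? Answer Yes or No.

φ(13) = 13 − 1 = 12 = 2^2 · 3.
7 is a primitive root mod 13 iff 7^(φ(13)/q) ≢ 1 for every prime q | φ(13), i.e. q ∈ {2, 3}.
7^6 ≡ 12 (mod 13)  [q = 2: ≢ 1 ✓]
7^4 ≡ 9 (mod 13)  [q = 3: ≢ 1 ✓]
All checks pass, so 7 has order 12 and is a primitive root modulo 13.

Yes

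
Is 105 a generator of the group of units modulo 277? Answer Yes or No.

φ(277) = 277 − 1 = 276 = 2^2 · 3 · 23.
105 is a primitive root mod 277 iff 105^(φ(277)/q) ≢ 1 for every prime q | φ(277), i.e. q ∈ {2, 3, 23}.
105^138 ≡ 276 (mod 277)  [q = 2: ≢ 1 ✓]
105^92 ≡ 116 (mod 277)  [q = 3: ≢ 1 ✓]
105^12 ≡ 155 (mod 277)  [q = 23: ≢ 1 ✓]
None equal 1, so ord_277(105) = 276: 105 is a primitive root.

Yes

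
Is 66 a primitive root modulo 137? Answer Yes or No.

Yes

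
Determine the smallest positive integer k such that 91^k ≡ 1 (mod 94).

By Lagrange's theorem, ord_94(91) divides φ(94) = φ(2)·φ(47) = 1·46 = 46 = 2 · 23.
Divisors of 46: 1, 2, 23, 46.
Check 91^d mod 94 for each divisor in increasing order:
91^1 ≡ 91
91^2 ≡ 9
91^23 ≡ 93
91^46 ≡ 1
The smallest such exponent is 46, so the order of 91 is 46.

46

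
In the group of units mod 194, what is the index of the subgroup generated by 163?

Since 163 ∈ (Z/194Z)^×, its order divides φ(194) = φ(2)·φ(97) = 1·96 = 96 = 2^5 · 3.
Divisors of 96: 1, 2, 3, 4, 6, 8, 12, 16, 24, 32, 48, 96.
Check 163^d mod 194 for each divisor in increasing order:
163^1 ≡ 163 (mod 194)
163^2 ≡ 185 (mod 194)
163^3 ≡ 85 (mod 194)
163^4 ≡ 81 (mod 194)
163^6 ≡ 47 (mod 194)
163^8 ≡ 159 (mod 194)
163^12 ≡ 75 (mod 194)
163^16 ≡ 61 (mod 194)
163^24 ≡ 193 (mod 194)
163^32 ≡ 35 (mod 194)
163^48 ≡ 1 (mod 194) ✓
So ord_194(163) = 48, hence |⟨163⟩| = 48.
Index = |(Z/194Z)^×| / |⟨163⟩| = 96 / 48 = 2.

2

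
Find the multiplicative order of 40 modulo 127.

By Lagrange's theorem, ord_127(40) divides φ(127) = 127 − 1 = 126 = 2 · 3^2 · 7.
Divisors of 126: 1, 2, 3, 6, 7, 9, 14, 18, 21, 42, 63, 126.
Evaluate successive powers at the divisors of 126:
40^1 ≡ 40 (mod 127)
40^2 ≡ 76 (mod 127)
40^3 ≡ 119 (mod 127)
40^6 ≡ 64 (mod 127)
40^7 ≡ 20 (mod 127)
40^9 ≡ 123 (mod 127)
40^14 ≡ 19 (mod 127)
40^18 ≡ 16 (mod 127)
40^21 ≡ 126 (mod 127)
40^42 ≡ 1 (mod 127) ✓
Hence ord(40) = 42.

42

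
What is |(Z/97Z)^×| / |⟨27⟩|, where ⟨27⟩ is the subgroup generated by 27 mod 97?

Since 27 ∈ (Z/97Z)^×, its order divides φ(97) = 97 − 1 = 96 = 2^5 · 3.
Divisors of 96: 1, 2, 3, 4, 6, 8, 12, 16, 24, 32, 48, 96.
Check 27^d mod 97 for each divisor in increasing order:
27^1 ≡ 27 (mod 97)
27^2 ≡ 50 (mod 97)
27^3 ≡ 89 (mod 97)
27^4 ≡ 75 (mod 97)
27^6 ≡ 64 (mod 97)
27^8 ≡ 96 (mod 97)
27^12 ≡ 22 (mod 97)
27^16 ≡ 1 (mod 97) ✓
So ord_97(27) = 16, hence |⟨27⟩| = 16.
The index is φ(97) / ord(27) = 96 / 16 = 6.

6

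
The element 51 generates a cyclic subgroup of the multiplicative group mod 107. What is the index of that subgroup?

1

Since 51 ∈ (Z/107Z)^×, its order divides φ(107) = 107 − 1 = 106 = 2 · 53.
Divisors of 106: 1, 2, 53, 106.
Evaluate successive powers at the divisors of 106:
51^1 ≡ 51 (mod 107)
51^2 ≡ 33 (mod 107)
51^53 ≡ 106 (mod 107)
51^106 ≡ 1 (mod 107) ✓
Thus |⟨51⟩| = ord(51) = 106.
Index = |(Z/107Z)^×| / |⟨51⟩| = 106 / 106 = 1.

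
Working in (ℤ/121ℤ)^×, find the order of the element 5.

55

ord(5) | φ(121) = φ(11^2) = 11·(11−1) = 110 = 2 · 5 · 11.
Divisors of 110: 1, 2, 5, 10, 11, 22, 55, 110.
Evaluate successive powers at the divisors of 110:
5^1 ≡ 5 (mod 121)
5^2 ≡ 25 (mod 121)
5^5 ≡ 100 (mod 121)
5^10 ≡ 78 (mod 121)
5^11 ≡ 27 (mod 121)
5^22 ≡ 3 (mod 121)
5^55 ≡ 1 (mod 121) ✓
Therefore the multiplicative order of 5 modulo 121 is 55.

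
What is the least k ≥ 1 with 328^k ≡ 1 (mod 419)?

418

By Lagrange's theorem, ord_419(328) divides φ(419) = 419 − 1 = 418 = 2 · 11 · 19.
Divisors of 418: 1, 2, 11, 19, 22, 38, 209, 418.
Compute 328^d (mod 419) for the divisors d until we hit 1:
328^1 ≡ 328 (mod 419)
328^2 ≡ 320 (mod 419)
328^11 ≡ 40 (mod 419)
328^19 ≡ 267 (mod 419)
328^22 ≡ 343 (mod 419)
328^38 ≡ 59 (mod 419)
328^209 ≡ 418 (mod 419)
328^418 ≡ 1 (mod 419) ✓
The smallest such exponent is 418, so the order of 328 is 418.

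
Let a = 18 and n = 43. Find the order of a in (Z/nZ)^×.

42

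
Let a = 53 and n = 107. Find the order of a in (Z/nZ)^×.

The order of 53 must divide φ(107) = 107 − 1 = 106 = 2 · 53.
Divisors of 106: 1, 2, 53, 106.
Test each divisor d:
53^1 ≡ 53
53^2 ≡ 27
53^53 ≡ 1
The smallest such exponent is 53, so the order of 53 is 53.

53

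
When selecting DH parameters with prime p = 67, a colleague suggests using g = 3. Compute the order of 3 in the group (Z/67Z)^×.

22

ord(3) | φ(67) = 67 − 1 = 66 = 2 · 3 · 11.
Divisors of 66: 1, 2, 3, 6, 11, 22, 33, 66.
Test each divisor d:
3^1 ≡ 3 (mod 67)
3^2 ≡ 9 (mod 67)
3^3 ≡ 27 (mod 67)
3^6 ≡ 59 (mod 67)
3^11 ≡ 66 (mod 67)
3^22 ≡ 1 (mod 67) ✓
So ord_67(3) = 22.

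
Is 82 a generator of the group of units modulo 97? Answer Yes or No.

Yes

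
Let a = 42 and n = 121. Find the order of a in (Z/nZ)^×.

55

ord(42) | φ(121) = φ(11^2) = 11·(11−1) = 110 = 2 · 5 · 11.
Divisors of 110: 1, 2, 5, 10, 11, 22, 55, 110.
Compute 42^d (mod 121) for the divisors d until we hit 1:
42^1 ≡ 42 (mod 121)
42^2 ≡ 70 (mod 121)
42^5 ≡ 100 (mod 121)
42^10 ≡ 78 (mod 121)
42^11 ≡ 9 (mod 121)
42^22 ≡ 81 (mod 121)
42^55 ≡ 1 (mod 121) ✓
The smallest such exponent is 55, so the order of 42 is 55.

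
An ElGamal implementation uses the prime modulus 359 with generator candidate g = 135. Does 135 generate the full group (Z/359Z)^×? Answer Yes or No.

No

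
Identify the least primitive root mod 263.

φ(263) = 263 − 1 = 262 = 2 · 131.
g is a primitive root iff g^(262/q) ≢ 1 (mod 263) for each prime q ∈ {2, 131}.
g = 2: 2^131 ≡ 1 — hits 1, so not a primitive root.
g = 3: 3^131 ≡ 1 — hits 1, so not a primitive root.
g = 4: 4^131 ≡ 1 — hits 1, so not a primitive root.
g = 5: 5^131 ≡ 262; 5^2 ≡ 25 — none is 1, so 5 is a primitive root.
The smallest primitive root modulo 263 is 5.

5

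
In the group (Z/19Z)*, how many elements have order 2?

1

φ(19) = 19 − 1 = 18 = 2 · 3^2.
In a cyclic group of order 18, there are φ(d) elements of order d for each divisor d of 18, and zero for non-divisors.
2 | 18, and φ(2) = 2 − 1 = 1.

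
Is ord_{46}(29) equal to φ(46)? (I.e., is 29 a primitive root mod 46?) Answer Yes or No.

No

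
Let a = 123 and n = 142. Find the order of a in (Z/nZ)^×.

70

By Lagrange's theorem, ord_142(123) divides φ(142) = φ(2)·φ(71) = 1·70 = 70 = 2 · 5 · 7.
Divisors of 70: 1, 2, 5, 7, 10, 14, 35, 70.
Check 123^d mod 142 for each divisor in increasing order:
123^1 ≡ 123 (mod 142)
123^2 ≡ 77 (mod 142)
123^5 ≡ 97 (mod 142)
123^7 ≡ 85 (mod 142)
123^10 ≡ 37 (mod 142)
123^14 ≡ 125 (mod 142)
123^35 ≡ 141 (mod 142)
123^70 ≡ 1 (mod 142) ✓
Hence ord(123) = 70.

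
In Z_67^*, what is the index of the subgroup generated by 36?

2

The order of 36 must divide φ(67) = 67 − 1 = 66 = 2 · 3 · 11.
Divisors of 66: 1, 2, 3, 6, 11, 22, 33, 66.
Compute 36^d (mod 67) for the divisors d until we hit 1:
36^1 ≡ 36
36^2 ≡ 23
36^3 ≡ 24
36^6 ≡ 40
36^11 ≡ 37
36^22 ≡ 29
36^33 ≡ 1
Thus |⟨36⟩| = ord(36) = 33.
Index = |(Z/67Z)^×| / |⟨36⟩| = 66 / 33 = 2.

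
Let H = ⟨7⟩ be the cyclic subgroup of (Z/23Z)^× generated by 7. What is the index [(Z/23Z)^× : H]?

1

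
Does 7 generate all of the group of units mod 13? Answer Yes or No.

Yes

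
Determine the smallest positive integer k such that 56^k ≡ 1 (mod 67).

33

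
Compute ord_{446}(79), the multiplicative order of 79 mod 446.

222

By Lagrange's theorem, ord_446(79) divides φ(446) = φ(2)·φ(223) = 1·222 = 222 = 2 · 3 · 37.
Divisors of 222: 1, 2, 3, 6, 37, 74, 111, 222.
Compute 79^d (mod 446) for the divisors d until we hit 1:
79^1 ≡ 79
79^2 ≡ 443
79^3 ≡ 209
79^6 ≡ 419
79^37 ≡ 263
79^74 ≡ 39
79^111 ≡ 445
79^222 ≡ 1
Therefore the multiplicative order of 79 modulo 446 is 222.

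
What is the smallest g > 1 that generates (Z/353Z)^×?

3

φ(353) = 353 − 1 = 352 = 2^5 · 11.
g is a primitive root iff g^(352/q) ≢ 1 (mod 353) for each prime q ∈ {2, 11}.
g = 2: 2^176 ≡ 1 — hits 1, so not a primitive root.
g = 3: 3^176 ≡ 352; 3^32 ≡ 140 — none is 1, so 3 is a primitive root.
Hence the least primitive root of 353 is 3.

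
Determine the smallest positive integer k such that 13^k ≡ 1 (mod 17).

The order of 13 must divide φ(17) = 17 − 1 = 16 = 2^4.
Divisors of 16: 1, 2, 4, 8, 16.
Test each divisor d:
13^1 ≡ 13 (mod 17)
13^2 ≡ 16 (mod 17)
13^4 ≡ 1 (mod 17) ✓
Therefore the multiplicative order of 13 modulo 17 is 4.

4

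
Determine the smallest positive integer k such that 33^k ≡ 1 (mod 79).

26

By Lagrange's theorem, ord_79(33) divides φ(79) = 79 − 1 = 78 = 2 · 3 · 13.
Divisors of 78: 1, 2, 3, 6, 13, 26, 39, 78.
Check 33^d mod 79 for each divisor in increasing order:
33^1 ≡ 33 (mod 79)
33^2 ≡ 62 (mod 79)
33^3 ≡ 71 (mod 79)
33^6 ≡ 64 (mod 79)
33^13 ≡ 78 (mod 79)
33^26 ≡ 1 (mod 79) ✓
Hence ord(33) = 26.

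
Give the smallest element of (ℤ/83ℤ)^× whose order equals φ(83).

φ(83) = 83 − 1 = 82 = 2 · 41.
g is a primitive root iff g^(82/q) ≢ 1 (mod 83) for each prime q ∈ {2, 41}.
g = 2: 2^41 ≡ 82; 2^2 ≡ 4 — none is 1, so 2 is a primitive root.
The smallest primitive root modulo 83 is 2.

2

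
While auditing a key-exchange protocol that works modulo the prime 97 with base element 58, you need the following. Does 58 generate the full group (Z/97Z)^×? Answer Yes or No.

φ(97) = 97 − 1 = 96 = 2^5 · 3.
Test 58^(96/q) mod 97 for each prime factor q of 96:
58^48 ≡ 96 (mod 97)  [q = 2: ≢ 1 ✓]
58^32 ≡ 61 (mod 97)  [q = 3: ≢ 1 ✓]
All checks pass, so 58 has order 96 and is a primitive root modulo 97.

Yes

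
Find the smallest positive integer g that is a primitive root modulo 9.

2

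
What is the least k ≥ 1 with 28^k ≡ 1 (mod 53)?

13

By Lagrange's theorem, ord_53(28) divides φ(53) = 53 − 1 = 52 = 2^2 · 13.
Divisors of 52: 1, 2, 4, 13, 26, 52.
Test each divisor d:
28^1 ≡ 28
28^2 ≡ 42
28^4 ≡ 15
28^13 ≡ 1
Hence ord(28) = 13.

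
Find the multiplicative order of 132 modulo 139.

138

By Lagrange's theorem, ord_139(132) divides φ(139) = 139 − 1 = 138 = 2 · 3 · 23.
Divisors of 138: 1, 2, 3, 6, 23, 46, 69, 138.
Test each divisor d:
132^1 ≡ 132
132^2 ≡ 49
132^3 ≡ 74
132^6 ≡ 55
132^23 ≡ 43
132^46 ≡ 42
132^69 ≡ 138
132^138 ≡ 1
Therefore the multiplicative order of 132 modulo 139 is 138.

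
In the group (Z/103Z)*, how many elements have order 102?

φ(103) = 103 − 1 = 102 = 2 · 3 · 17.
(Z/103Z)^× is cyclic (|G| = 102); a cyclic group of order m has exactly φ(d) elements of each order d | m, and none otherwise.
102 = 2 · 3 · 17 divides 102, and φ(102) = 32.

32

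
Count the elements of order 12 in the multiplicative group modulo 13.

φ(13) = 13 − 1 = 12 = 2^2 · 3.
In a cyclic group of order 12, there are φ(d) elements of order d for each divisor d of 12, and zero for non-divisors.
12 = 2^2 · 3 divides 12, and φ(12) = 4.

4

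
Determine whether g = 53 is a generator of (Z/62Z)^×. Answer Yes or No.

φ(62) = φ(2)·φ(31) = 1·30 = 30 = 2 · 3 · 5.
Test 53^(30/q) mod 62 for each prime factor q of 30:
53^15 ≡ 61 (mod 62)  [q = 2: ≢ 1 ✓]
53^10 ≡ 5 (mod 62)  [q = 3: ≢ 1 ✓]
53^6 ≡ 39 (mod 62)  [q = 5: ≢ 1 ✓]
None equal 1, so ord_62(53) = 30: 53 is a primitive root.

Yes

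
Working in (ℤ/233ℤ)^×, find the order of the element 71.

The order of 71 must divide φ(233) = 233 − 1 = 232 = 2^3 · 29.
Divisors of 232: 1, 2, 4, 8, 29, 58, 116, 232.
Compute 71^d (mod 233) for the divisors d until we hit 1:
71^1 ≡ 71
71^2 ≡ 148
71^4 ≡ 2
71^8 ≡ 4
71^29 ≡ 1
So ord_233(71) = 29.

29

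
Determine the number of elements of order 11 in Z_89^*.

10

φ(89) = 89 − 1 = 88 = 2^3 · 11.
Since (Z/89Z)^× is cyclic of order 88, the number of elements of order d is φ(d) when d | 88 and 0 otherwise.
11 | 88, and φ(11) = 11 − 1 = 10.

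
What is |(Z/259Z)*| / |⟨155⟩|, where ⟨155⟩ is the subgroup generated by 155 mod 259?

24

The order of 155 must divide φ(259) = φ(7·37) = (7−1)·(37−1) = 6·36 = 216 = 2^3 · 3^3.
Divisors of 216: 1, 2, 3, 4, 6, 8, 9, 12, 18, 24, 27, 36, 54, 72, 108, 216.
Test each divisor d:
155^1 ≡ 155
155^2 ≡ 197
155^3 ≡ 232
155^4 ≡ 218
155^6 ≡ 211
155^8 ≡ 127
155^9 ≡ 1
Thus |⟨155⟩| = ord(155) = 9.
[(Z/259Z)^× : ⟨155⟩] = 216/9 = 24.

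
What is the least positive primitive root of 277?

φ(277) = 277 − 1 = 276 = 2^2 · 3 · 23.
g is a primitive root iff g^(276/q) ≢ 1 (mod 277) for each prime q ∈ {2, 3, 23}.
g = 2: 2^138 ≡ 276; 2^92 ≡ 1 — hits 1, so not a primitive root.
g = 3: 3^138 ≡ 1 — hits 1, so not a primitive root.
g = 4: 4^138 ≡ 1 — hits 1, so not a primitive root.
g = 5: 5^138 ≡ 276; 5^92 ≡ 116; 5^12 ≡ 27 — none is 1, so 5 is a primitive root.
The smallest primitive root modulo 277 is 5.

5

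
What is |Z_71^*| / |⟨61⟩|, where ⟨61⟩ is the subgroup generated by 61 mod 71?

1

Since 61 ∈ (Z/71Z)^×, its order divides φ(71) = 71 − 1 = 70 = 2 · 5 · 7.
Divisors of 70: 1, 2, 5, 7, 10, 14, 35, 70.
Evaluate successive powers at the divisors of 70:
61^1 ≡ 61 (mod 71)
61^2 ≡ 29 (mod 71)
61^5 ≡ 39 (mod 71)
61^7 ≡ 66 (mod 71)
61^10 ≡ 30 (mod 71)
61^14 ≡ 25 (mod 71)
61^35 ≡ 70 (mod 71)
61^70 ≡ 1 (mod 71) ✓
Thus |⟨61⟩| = ord(61) = 70.
The index is φ(71) / ord(61) = 70 / 70 = 1.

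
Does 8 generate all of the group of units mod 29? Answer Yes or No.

Yes

φ(29) = 29 − 1 = 28 = 2^2 · 7.
Test 8^(28/q) mod 29 for each prime factor q of 28:
8^14 ≡ 28 (mod 29)  [q = 2: ≢ 1 ✓]
8^4 ≡ 7 (mod 29)  [q = 7: ≢ 1 ✓]
Every test exponent gives a nontrivial residue, hence 8 generates the full group.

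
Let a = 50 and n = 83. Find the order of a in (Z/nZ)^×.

82

The order of 50 must divide φ(83) = 83 − 1 = 82 = 2 · 41.
Divisors of 82: 1, 2, 41, 82.
Test each divisor d:
50^1 ≡ 50
50^2 ≡ 10
50^41 ≡ 82
50^82 ≡ 1
So ord_83(50) = 82.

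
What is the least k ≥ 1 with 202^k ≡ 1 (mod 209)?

30

Since 202 ∈ (Z/209Z)^×, its order divides φ(209) = φ(11·19) = (11−1)·(19−1) = 10·18 = 180 = 2^2 · 3^2 · 5.
Divisors of 180: 1, 2, 3, 4, 5, 6, 9, 10, 12, 15, 18, 20, 30, 36, 45, 60, 90, 180.
Check 202^d mod 209 for each divisor in increasing order:
202^1 ≡ 202
202^2 ≡ 49
202^3 ≡ 75
202^4 ≡ 102
202^5 ≡ 122
202^6 ≡ 191
202^9 ≡ 113
202^10 ≡ 45
202^12 ≡ 115
202^15 ≡ 56
202^18 ≡ 20
202^20 ≡ 144
202^30 ≡ 1
Therefore the multiplicative order of 202 modulo 209 is 30.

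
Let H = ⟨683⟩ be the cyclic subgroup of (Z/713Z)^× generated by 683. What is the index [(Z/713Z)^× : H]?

Since 683 ∈ (Z/713Z)^×, its order divides φ(713) = φ(23·31) = (23−1)·(31−1) = 22·30 = 660 = 2^2 · 3 · 5 · 11.
Divisors of 660: 1, 2, 3, 4, 5, 6, 10, 11, 12, 15, 20, 22, 30, 33, 44, 55, 60, 66, 110, 132, 165, 220, 330, 660.
Evaluate successive powers at the divisors of 660:
683^1 ≡ 683 (mod 713)
683^2 ≡ 187 (mod 713)
683^3 ≡ 94 (mod 713)
683^4 ≡ 32 (mod 713)
683^5 ≡ 466 (mod 713)
683^6 ≡ 280 (mod 713)
683^10 ≡ 404 (mod 713)
683^11 ≡ 1 (mod 713) ✓
The order of 683 is 11, so the subgroup it generates has 11 elements.
[(Z/713Z)^× : ⟨683⟩] = 660/11 = 60.

60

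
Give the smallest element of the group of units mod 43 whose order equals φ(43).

φ(43) = 43 − 1 = 42 = 2 · 3 · 7.
g is a primitive root iff g^(42/q) ≢ 1 (mod 43) for each prime q ∈ {2, 3, 7}.
g = 2: 2^21 ≡ 42; 2^14 ≡ 1 — hits 1, so not a primitive root.
g = 3: 3^21 ≡ 42; 3^14 ≡ 36; 3^6 ≡ 41 — none is 1, so 3 is a primitive root.
Hence the least primitive root of 43 is 3.

3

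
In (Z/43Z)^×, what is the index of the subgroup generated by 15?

2

ord(15) | φ(43) = 43 − 1 = 42 = 2 · 3 · 7.
Divisors of 42: 1, 2, 3, 6, 7, 14, 21, 42.
Check 15^d mod 43 for each divisor in increasing order:
15^1 ≡ 15
15^2 ≡ 10
15^3 ≡ 21
15^6 ≡ 11
15^7 ≡ 36
15^14 ≡ 6
15^21 ≡ 1
Thus |⟨15⟩| = ord(15) = 21.
The index is φ(43) / ord(15) = 42 / 21 = 2.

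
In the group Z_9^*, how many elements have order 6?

2

φ(9) = φ(3^2) = 3·(3−1) = 6 = 2 · 3.
Since (Z/9Z)^× is cyclic of order 6, the number of elements of order d is φ(d) when d | 6 and 0 otherwise.
6 = 2 · 3 divides 6, and φ(6) = 2.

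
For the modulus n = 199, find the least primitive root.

φ(199) = 199 − 1 = 198 = 2 · 3^2 · 11.
g is a primitive root iff g^(198/q) ≢ 1 (mod 199) for each prime q ∈ {2, 3, 11}.
g = 2: 2^99 ≡ 1 — hits 1, so not a primitive root.
g = 3: 3^99 ≡ 198; 3^66 ≡ 106; 3^18 ≡ 125 — none is 1, so 3 is a primitive root.
So 3 is the smallest generator of (Z/199Z)^×.

3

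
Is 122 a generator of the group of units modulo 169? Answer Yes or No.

No

φ(169) = φ(13^2) = 13·(13−1) = 156 = 2^2 · 3 · 13.
An element g generates (Z/169Z)^× iff g^(156/q) ≢ 1 (mod 169) for each prime q ∈ {2, 3, 13}.
122^78 ≡ 168 (mod 169)  [q = 2: ≢ 1 ✓]
122^52 ≡ 1 (mod 169)  [q = 3: ≡ 1 ✗]
122^12 ≡ 92 (mod 169)  [q = 13: ≢ 1 ✓]
The check at q = 3 fails, so 122 generates a proper subgroup.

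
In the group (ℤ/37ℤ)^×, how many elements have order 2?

φ(37) = 37 − 1 = 36 = 2^2 · 3^2.
Since (Z/37Z)^× is cyclic of order 36, the number of elements of order d is φ(d) when d | 36 and 0 otherwise.
2 | 36, and φ(2) = 2 − 1 = 1.

1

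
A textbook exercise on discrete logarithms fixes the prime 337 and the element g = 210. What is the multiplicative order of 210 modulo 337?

112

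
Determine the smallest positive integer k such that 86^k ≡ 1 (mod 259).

The order of 86 must divide φ(259) = φ(7·37) = (7−1)·(37−1) = 6·36 = 216 = 2^3 · 3^3.
Divisors of 216: 1, 2, 3, 4, 6, 8, 9, 12, 18, 24, 27, 36, 54, 72, 108, 216.
Check 86^d mod 259 for each divisor in increasing order:
86^1 ≡ 86 (mod 259)
86^2 ≡ 144 (mod 259)
86^3 ≡ 211 (mod 259)
86^4 ≡ 16 (mod 259)
86^6 ≡ 232 (mod 259)
86^8 ≡ 256 (mod 259)
86^9 ≡ 1 (mod 259) ✓
Therefore the multiplicative order of 86 modulo 259 is 9.

9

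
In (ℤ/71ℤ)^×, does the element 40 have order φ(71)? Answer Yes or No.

No

φ(71) = 71 − 1 = 70 = 2 · 5 · 7.
Test 40^(70/q) mod 71 for each prime factor q of 70:
40^35 ≡ 1 (mod 71)  [q = 2: ≡ 1 ✗]
40^14 ≡ 54 (mod 71)  [q = 5: ≢ 1 ✓]
40^10 ≡ 20 (mod 71)  [q = 7: ≢ 1 ✓]
The check at q = 2 fails, so 40 generates a proper subgroup.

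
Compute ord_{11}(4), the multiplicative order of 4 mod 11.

ord(4) | φ(11) = 11 − 1 = 10 = 2 · 5.
Divisors of 10: 1, 2, 5, 10.
Test each divisor d:
4^1 ≡ 4 (mod 11)
4^2 ≡ 5 (mod 11)
4^5 ≡ 1 (mod 11) ✓
The smallest such exponent is 5, so the order of 4 is 5.

5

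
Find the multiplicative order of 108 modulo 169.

ord(108) | φ(169) = φ(13^2) = 13·(13−1) = 156 = 2^2 · 3 · 13.
Divisors of 156: 1, 2, 3, 4, 6, 12, 13, 26, 39, 52, 78, 156.
Evaluate successive powers at the divisors of 156:
108^1 ≡ 108
108^2 ≡ 3
108^3 ≡ 155
108^4 ≡ 9
108^6 ≡ 27
108^12 ≡ 53
108^13 ≡ 147
108^26 ≡ 146
108^39 ≡ 168
108^52 ≡ 22
108^78 ≡ 1
Hence ord(108) = 78.

78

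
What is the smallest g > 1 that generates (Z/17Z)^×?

φ(17) = 17 − 1 = 16 = 2^4.
Test candidates g = 2, 3, … against the prime factors q ∈ {2} of φ(17): g is a generator iff g^(16/q) ≢ 1 for every such q.
g = 2: 2^8 ≡ 1 — hits 1, so not a primitive root.
g = 3: 3^8 ≡ 16 — none is 1, so 3 is a primitive root.
So 3 is the smallest generator of (Z/17Z)^×.

3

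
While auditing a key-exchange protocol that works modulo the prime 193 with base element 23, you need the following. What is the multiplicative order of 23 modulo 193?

32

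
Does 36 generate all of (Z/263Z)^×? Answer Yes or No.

φ(263) = 263 − 1 = 262 = 2 · 131.
It suffices to check that the order of 36 is not a proper divisor of 262: compute 36^(262/q) for q ∈ {2, 131}.
36^131 ≡ 1 (mod 263)  [q = 2: ≡ 1 ✗]
36^2 ≡ 244 (mod 263)  [q = 131: ≢ 1 ✓]
36^131 ≡ 1 shows ord(36) | 131, strictly less than φ(263); not a primitive root.

No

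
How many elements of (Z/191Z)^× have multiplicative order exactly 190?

72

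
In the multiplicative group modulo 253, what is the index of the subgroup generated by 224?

2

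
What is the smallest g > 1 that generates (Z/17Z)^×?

3

φ(17) = 17 − 1 = 16 = 2^4.
Test candidates g = 2, 3, … against the prime factors q ∈ {2} of φ(17): g is a generator iff g^(16/q) ≢ 1 for every such q.
g = 2: 2^8 ≡ 1 — hits 1, so not a primitive root.
g = 3: 3^8 ≡ 16 — none is 1, so 3 is a primitive root.
The smallest primitive root modulo 17 is 3.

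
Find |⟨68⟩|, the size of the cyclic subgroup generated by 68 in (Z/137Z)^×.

The order of 68 must divide φ(137) = 137 − 1 = 136 = 2^3 · 17.
Divisors of 136: 1, 2, 4, 8, 17, 34, 68, 136.
Compute 68^d (mod 137) for the divisors d until we hit 1:
68^1 ≡ 68 (mod 137)
68^2 ≡ 103 (mod 137)
68^4 ≡ 60 (mod 137)
68^8 ≡ 38 (mod 137)
68^17 ≡ 100 (mod 137)
68^34 ≡ 136 (mod 137)
68^68 ≡ 1 (mod 137) ✓
The smallest such exponent is 68, so the order of 68 is 68.

68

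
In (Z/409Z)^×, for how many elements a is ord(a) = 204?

φ(409) = 409 − 1 = 408 = 2^3 · 3 · 17.
Since (Z/409Z)^× is cyclic of order 408, the number of elements of order d is φ(d) when d | 408 and 0 otherwise.
204 = 2^2 · 3 · 17 divides 408, and φ(204) = 64.

64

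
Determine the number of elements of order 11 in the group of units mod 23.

10

φ(23) = 23 − 1 = 22 = 2 · 11.
Since (Z/23Z)^× is cyclic of order 22, the number of elements of order d is φ(d) when d | 22 and 0 otherwise.
11 | 22, and φ(11) = 11 − 1 = 10.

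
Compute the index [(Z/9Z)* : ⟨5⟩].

1

By Lagrange's theorem, ord_9(5) divides φ(9) = φ(3^2) = 3·(3−1) = 6 = 2 · 3.
Divisors of 6: 1, 2, 3, 6.
Test each divisor d:
5^1 ≡ 5
5^2 ≡ 7
5^3 ≡ 8
5^6 ≡ 1
So ord_9(5) = 6, hence |⟨5⟩| = 6.
[(Z/9Z)^× : ⟨5⟩] = 6/6 = 1.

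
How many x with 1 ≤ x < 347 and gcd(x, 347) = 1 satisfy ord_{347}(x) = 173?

φ(347) = 347 − 1 = 346 = 2 · 173.
In a cyclic group of order 346, there are φ(d) elements of order d for each divisor d of 346, and zero for non-divisors.
173 | 346, and φ(173) = 173 − 1 = 172.

172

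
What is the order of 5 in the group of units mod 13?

4

By Lagrange's theorem, ord_13(5) divides φ(13) = 13 − 1 = 12 = 2^2 · 3.
Divisors of 12: 1, 2, 3, 4, 6, 12.
Test each divisor d:
5^1 ≡ 5 (mod 13)
5^2 ≡ 12 (mod 13)
5^3 ≡ 8 (mod 13)
5^4 ≡ 1 (mod 13) ✓
Therefore the multiplicative order of 5 modulo 13 is 4.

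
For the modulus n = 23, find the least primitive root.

φ(23) = 23 − 1 = 22 = 2 · 11.
Test candidates g = 2, 3, … against the prime factors q ∈ {2, 11} of φ(23): g is a generator iff g^(22/q) ≢ 1 for every such q.
g = 2: 2^11 ≡ 1 — hits 1, so not a primitive root.
g = 3: 3^11 ≡ 1 — hits 1, so not a primitive root.
g = 4: 4^11 ≡ 1 — hits 1, so not a primitive root.
g = 5: 5^11 ≡ 22; 5^2 ≡ 2 — none is 1, so 5 is a primitive root.
Hence the least primitive root of 23 is 5.

5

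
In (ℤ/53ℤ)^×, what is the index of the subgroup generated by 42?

The order of 42 must divide φ(53) = 53 − 1 = 52 = 2^2 · 13.
Divisors of 52: 1, 2, 4, 13, 26, 52.
Compute 42^d (mod 53) for the divisors d until we hit 1:
42^1 ≡ 42 (mod 53)
42^2 ≡ 15 (mod 53)
42^4 ≡ 13 (mod 53)
42^13 ≡ 1 (mod 53) ✓
Thus |⟨42⟩| = ord(42) = 13.
The index is φ(53) / ord(42) = 52 / 13 = 4.

4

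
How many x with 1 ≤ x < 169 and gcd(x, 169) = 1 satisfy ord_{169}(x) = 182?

0

φ(169) = φ(13^2) = 13·(13−1) = 156 = 2^2 · 3 · 13.
(Z/169Z)^× is cyclic (|G| = 156); a cyclic group of order m has exactly φ(d) elements of each order d | m, and none otherwise.
182 does not divide 156, so no element of (Z/169Z)^× has order 182.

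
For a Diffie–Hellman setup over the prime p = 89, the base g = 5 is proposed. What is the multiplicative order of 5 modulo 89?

44

Since 5 ∈ (Z/89Z)^×, its order divides φ(89) = 89 − 1 = 88 = 2^3 · 11.
Divisors of 88: 1, 2, 4, 8, 11, 22, 44, 88.
Evaluate successive powers at the divisors of 88:
5^1 ≡ 5
5^2 ≡ 25
5^4 ≡ 2
5^8 ≡ 4
5^11 ≡ 55
5^22 ≡ 88
5^44 ≡ 1
Therefore the multiplicative order of 5 modulo 89 is 44.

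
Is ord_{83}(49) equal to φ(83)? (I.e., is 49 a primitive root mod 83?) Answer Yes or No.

φ(83) = 83 − 1 = 82 = 2 · 41.
49 is a primitive root mod 83 iff 49^(φ(83)/q) ≢ 1 for every prime q | φ(83), i.e. q ∈ {2, 41}.
49^41 ≡ 1 (mod 83)  [q = 2: ≡ 1 ✗]
49^2 ≡ 77 (mod 83)  [q = 41: ≢ 1 ✓]
The check at q = 2 fails, so 49 generates a proper subgroup.

No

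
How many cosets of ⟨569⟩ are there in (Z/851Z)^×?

By Lagrange's theorem, ord_851(569) divides φ(851) = φ(23·37) = (23−1)·(37−1) = 22·36 = 792 = 2^3 · 3^2 · 11.
Divisors of 792: 1, 2, 3, 4, 6, 8, 9, 11, 12, 18, 22, 24, 33, 36, 44, 66, 72, 88, 99, 132, 198, 264, 396, 792.
Test each divisor d:
569^1 ≡ 569 (mod 851)
569^2 ≡ 381 (mod 851)
569^3 ≡ 635 (mod 851)
569^4 ≡ 491 (mod 851)
569^6 ≡ 702 (mod 851)
569^8 ≡ 248 (mod 851)
569^9 ≡ 697 (mod 851)
569^11 ≡ 45 (mod 851)
569^12 ≡ 75 (mod 851)
569^18 ≡ 739 (mod 851)
569^22 ≡ 323 (mod 851)
569^24 ≡ 519 (mod 851)
569^33 ≡ 68 (mod 851)
569^36 ≡ 630 (mod 851)
569^44 ≡ 507 (mod 851)
569^66 ≡ 369 (mod 851)
569^72 ≡ 334 (mod 851)
569^88 ≡ 47 (mod 851)
569^99 ≡ 413 (mod 851)
569^132 ≡ 1 (mod 851) ✓
Thus |⟨569⟩| = ord(569) = 132.
Index = |(Z/851Z)^×| / |⟨569⟩| = 792 / 132 = 6.

6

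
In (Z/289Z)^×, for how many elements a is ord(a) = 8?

φ(289) = φ(17^2) = 17·(17−1) = 272 = 2^4 · 17.
Since (Z/289Z)^× is cyclic of order 272, the number of elements of order d is φ(d) when d | 272 and 0 otherwise.
8 = 2^3 divides 272, and φ(8) = 4.

4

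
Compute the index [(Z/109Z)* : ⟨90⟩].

By Lagrange's theorem, ord_109(90) divides φ(109) = 109 − 1 = 108 = 2^2 · 3^3.
Divisors of 108: 1, 2, 3, 4, 6, 9, 12, 18, 27, 36, 54, 108.
Test each divisor d:
90^1 ≡ 90
90^2 ≡ 34
90^3 ≡ 8
90^4 ≡ 66
90^6 ≡ 64
90^9 ≡ 76
90^12 ≡ 63
90^18 ≡ 108
90^27 ≡ 33
90^36 ≡ 1
Thus |⟨90⟩| = ord(90) = 36.
Index = |(Z/109Z)^×| / |⟨90⟩| = 108 / 36 = 3.

3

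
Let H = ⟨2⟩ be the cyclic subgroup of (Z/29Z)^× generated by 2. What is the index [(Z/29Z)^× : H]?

The order of 2 must divide φ(29) = 29 − 1 = 28 = 2^2 · 7.
Divisors of 28: 1, 2, 4, 7, 14, 28.
Evaluate successive powers at the divisors of 28:
2^1 ≡ 2 (mod 29)
2^2 ≡ 4 (mod 29)
2^4 ≡ 16 (mod 29)
2^7 ≡ 12 (mod 29)
2^14 ≡ 28 (mod 29)
2^28 ≡ 1 (mod 29) ✓
The order of 2 is 28, so the subgroup it generates has 28 elements.
The index is φ(29) / ord(2) = 28 / 28 = 1.

1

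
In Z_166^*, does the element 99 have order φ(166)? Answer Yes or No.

φ(166) = φ(2)·φ(83) = 1·82 = 82 = 2 · 41.
An element g generates (Z/166Z)^× iff g^(82/q) ≢ 1 (mod 166) for each prime q ∈ {2, 41}.
99^41 ≡ 1 (mod 166)  [q = 2: ≡ 1 ✗]
99^2 ≡ 7 (mod 166)  [q = 41: ≢ 1 ✓]
99^41 ≡ 1 shows ord(99) | 41, strictly less than φ(166); not a primitive root.

No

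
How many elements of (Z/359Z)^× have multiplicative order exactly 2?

φ(359) = 359 − 1 = 358 = 2 · 179.
Since (Z/359Z)^× is cyclic of order 358, the number of elements of order d is φ(d) when d | 358 and 0 otherwise.
2 | 358, and φ(2) = 2 − 1 = 1.

1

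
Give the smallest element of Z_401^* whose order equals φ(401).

φ(401) = 401 − 1 = 400 = 2^4 · 5^2.
Test candidates g = 2, 3, … against the prime factors q ∈ {2, 5} of φ(401): g is a generator iff g^(400/q) ≢ 1 for every such q.
g = 2: 2^200 ≡ 1 — hits 1, so not a primitive root.
g = 3: 3^200 ≡ 400; 3^80 ≡ 72 — none is 1, so 3 is a primitive root.
The smallest primitive root modulo 401 is 3.

3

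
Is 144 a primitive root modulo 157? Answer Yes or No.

φ(157) = 157 − 1 = 156 = 2^2 · 3 · 13.
An element g generates (Z/157Z)^× iff g^(156/q) ≢ 1 (mod 157) for each prime q ∈ {2, 3, 13}.
144^78 ≡ 1 (mod 157)  [q = 2: ≡ 1 ✗]
144^52 ≡ 144 (mod 157)  [q = 3: ≢ 1 ✓]
144^12 ≡ 1 (mod 157)  [q = 13: ≡ 1 ✗]
Since 144^78 ≡ 1, the order of 144 divides 78 < 156, so 144 is not a primitive root.

No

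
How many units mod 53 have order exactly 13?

12

φ(53) = 53 − 1 = 52 = 2^2 · 13.
Since (Z/53Z)^× is cyclic of order 52, the number of elements of order d is φ(d) when d | 52 and 0 otherwise.
13 | 52, and φ(13) = 13 − 1 = 12.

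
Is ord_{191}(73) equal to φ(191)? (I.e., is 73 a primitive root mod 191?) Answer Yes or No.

φ(191) = 191 − 1 = 190 = 2 · 5 · 19.
73 is a primitive root mod 191 iff 73^(φ(191)/q) ≢ 1 for every prime q | φ(191), i.e. q ∈ {2, 5, 19}.
73^95 ≡ 190 (mod 191)  [q = 2: ≢ 1 ✓]
73^38 ≡ 109 (mod 191)  [q = 5: ≢ 1 ✓]
73^10 ≡ 25 (mod 191)  [q = 19: ≢ 1 ✓]
Every test exponent gives a nontrivial residue, hence 73 generates the full group.

Yes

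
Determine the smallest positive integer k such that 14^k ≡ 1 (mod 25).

The order of 14 must divide φ(25) = φ(5^2) = 5·(5−1) = 20 = 2^2 · 5.
Divisors of 20: 1, 2, 4, 5, 10, 20.
Check 14^d mod 25 for each divisor in increasing order:
14^1 ≡ 14
14^2 ≡ 21
14^4 ≡ 16
14^5 ≡ 24
14^10 ≡ 1
The smallest such exponent is 10, so the order of 14 is 10.

10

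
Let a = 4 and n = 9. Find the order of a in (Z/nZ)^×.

3

By Lagrange's theorem, ord_9(4) divides φ(9) = φ(3^2) = 3·(3−1) = 6 = 2 · 3.
Divisors of 6: 1, 2, 3, 6.
Test each divisor d:
4^1 ≡ 4
4^2 ≡ 7
4^3 ≡ 1
The smallest such exponent is 3, so the order of 4 is 3.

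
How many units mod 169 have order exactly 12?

4

φ(169) = φ(13^2) = 13·(13−1) = 156 = 2^2 · 3 · 13.
Since (Z/169Z)^× is cyclic of order 156, the number of elements of order d is φ(d) when d | 156 and 0 otherwise.
12 = 2^2 · 3 divides 156, and φ(12) = 4.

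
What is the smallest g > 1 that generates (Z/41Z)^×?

6

φ(41) = 41 − 1 = 40 = 2^3 · 5.
g is a primitive root iff g^(40/q) ≢ 1 (mod 41) for each prime q ∈ {2, 5}.
g = 2: 2^20 ≡ 1 — hits 1, so not a primitive root.
g = 3: 3^20 ≡ 40; 3^8 ≡ 1 — hits 1, so not a primitive root.
g = 4: 4^20 ≡ 1 — hits 1, so not a primitive root.
g = 5: 5^20 ≡ 1 — hits 1, so not a primitive root.
g = 6: 6^20 ≡ 40; 6^8 ≡ 10 — none is 1, so 6 is a primitive root.
So 6 is the smallest generator of (Z/41Z)^×.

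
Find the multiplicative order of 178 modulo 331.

110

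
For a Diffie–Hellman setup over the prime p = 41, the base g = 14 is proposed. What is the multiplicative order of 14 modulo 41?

8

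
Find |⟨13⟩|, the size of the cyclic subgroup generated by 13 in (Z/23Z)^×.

Since 13 ∈ (Z/23Z)^×, its order divides φ(23) = 23 − 1 = 22 = 2 · 11.
Divisors of 22: 1, 2, 11, 22.
Evaluate successive powers at the divisors of 22:
13^1 ≡ 13 (mod 23)
13^2 ≡ 8 (mod 23)
13^11 ≡ 1 (mod 23) ✓
The smallest such exponent is 11, so the order of 13 is 11.

11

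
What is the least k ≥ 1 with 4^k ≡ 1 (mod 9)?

3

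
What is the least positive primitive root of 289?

φ(289) = φ(17^2) = 17·(17−1) = 272 = 2^4 · 17.
Test candidates g = 2, 3, … against the prime factors q ∈ {2, 17} of φ(289): g is a generator iff g^(272/q) ≢ 1 for every such q.
g = 2: 2^136 ≡ 1 — hits 1, so not a primitive root.
g = 3: 3^136 ≡ 288; 3^16 ≡ 171 — none is 1, so 3 is a primitive root.
The smallest primitive root modulo 289 is 3.

3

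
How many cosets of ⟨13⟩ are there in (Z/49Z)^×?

3

ord(13) | φ(49) = φ(7^2) = 7·(7−1) = 42 = 2 · 3 · 7.
Divisors of 42: 1, 2, 3, 6, 7, 14, 21, 42.
Test each divisor d:
13^1 ≡ 13 (mod 49)
13^2 ≡ 22 (mod 49)
13^3 ≡ 41 (mod 49)
13^6 ≡ 15 (mod 49)
13^7 ≡ 48 (mod 49)
13^14 ≡ 1 (mod 49) ✓
Thus |⟨13⟩| = ord(13) = 14.
The index is φ(49) / ord(13) = 42 / 14 = 3.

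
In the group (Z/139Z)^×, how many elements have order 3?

φ(139) = 139 − 1 = 138 = 2 · 3 · 23.
(Z/139Z)^× is cyclic (|G| = 138); a cyclic group of order m has exactly φ(d) elements of each order d | m, and none otherwise.
3 | 138, and φ(3) = 3 − 1 = 2.

2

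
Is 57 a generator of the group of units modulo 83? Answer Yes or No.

Yes

φ(83) = 83 − 1 = 82 = 2 · 41.
Test 57^(82/q) mod 83 for each prime factor q of 82:
57^41 ≡ 82 (mod 83)  [q = 2: ≢ 1 ✓]
57^2 ≡ 12 (mod 83)  [q = 41: ≢ 1 ✓]
All checks pass, so 57 has order 82 and is a primitive root modulo 83.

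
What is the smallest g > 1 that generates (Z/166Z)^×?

5

φ(166) = φ(2)·φ(83) = 1·82 = 82 = 2 · 41.
Test candidates g = 2, 3, … against the prime factors q ∈ {2, 41} of φ(166): g is a generator iff g^(82/q) ≢ 1 for every such q.
g = 2: gcd(2, 166) = 2 > 1, not a unit — skip.
g = 3: 3^41 ≡ 1 — hits 1, so not a primitive root.
g = 4: gcd(4, 166) = 2 > 1, not a unit — skip.
g = 5: 5^41 ≡ 165; 5^2 ≡ 25 — none is 1, so 5 is a primitive root.
So 5 is the smallest generator of (Z/166Z)^×.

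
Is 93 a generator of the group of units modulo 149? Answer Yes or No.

φ(149) = 149 − 1 = 148 = 2^2 · 37.
Test 93^(148/q) mod 149 for each prime factor q of 148:
93^74 ≡ 148 (mod 149)  [q = 2: ≢ 1 ✓]
93^4 ≡ 49 (mod 149)  [q = 37: ≢ 1 ✓]
Every test exponent gives a nontrivial residue, hence 93 generates the full group.

Yes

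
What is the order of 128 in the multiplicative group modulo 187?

40

The order of 128 must divide φ(187) = φ(11·17) = (11−1)·(17−1) = 10·16 = 160 = 2^5 · 5.
Divisors of 160: 1, 2, 4, 5, 8, 10, 16, 20, 32, 40, 80, 160.
Test each divisor d:
128^1 ≡ 128 (mod 187)
128^2 ≡ 115 (mod 187)
128^4 ≡ 135 (mod 187)
128^5 ≡ 76 (mod 187)
128^8 ≡ 86 (mod 187)
128^10 ≡ 166 (mod 187)
128^16 ≡ 103 (mod 187)
128^20 ≡ 67 (mod 187)
128^32 ≡ 137 (mod 187)
128^40 ≡ 1 (mod 187) ✓
Therefore the multiplicative order of 128 modulo 187 is 40.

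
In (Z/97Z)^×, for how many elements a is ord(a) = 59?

0

φ(97) = 97 − 1 = 96 = 2^5 · 3.
Since (Z/97Z)^× is cyclic of order 96, the number of elements of order d is φ(d) when d | 96 and 0 otherwise.
Since 59 ∤ 96, the count is 0.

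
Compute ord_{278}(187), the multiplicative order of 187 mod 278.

46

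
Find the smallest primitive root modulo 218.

φ(218) = φ(2)·φ(109) = 1·108 = 108 = 2^2 · 3^3.
Test candidates g = 2, 3, … against the prime factors q ∈ {2, 3} of φ(218): g is a generator iff g^(108/q) ≢ 1 for every such q.
g = 2: gcd(2, 218) = 2 > 1, not a unit — skip.
g = 3: 3^54 ≡ 1 — hits 1, so not a primitive root.
g = 4: gcd(4, 218) = 2 > 1, not a unit — skip.
g = 5: 5^54 ≡ 1 — hits 1, so not a primitive root.
g = 6: gcd(6, 218) = 2 > 1, not a unit — skip.
g = 7: 7^54 ≡ 1 — hits 1, so not a primitive root.
g = 8: gcd(8, 218) = 2 > 1, not a unit — skip.
g = 9: 9^54 ≡ 1 — hits 1, so not a primitive root.
g = 10: gcd(10, 218) = 2 > 1, not a unit — skip.
g = 11: 11^54 ≡ 217; 11^36 ≡ 45 — none is 1, so 11 is a primitive root.
Hence the least primitive root of 218 is 11.

11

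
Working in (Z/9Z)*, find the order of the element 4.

By Lagrange's theorem, ord_9(4) divides φ(9) = φ(3^2) = 3·(3−1) = 6 = 2 · 3.
Divisors of 6: 1, 2, 3, 6.
Compute 4^d (mod 9) for the divisors d until we hit 1:
4^1 ≡ 4
4^2 ≡ 7
4^3 ≡ 1
Therefore the multiplicative order of 4 modulo 9 is 3.

3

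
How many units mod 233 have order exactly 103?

0

φ(233) = 233 − 1 = 232 = 2^3 · 29.
Since (Z/233Z)^× is cyclic of order 232, the number of elements of order d is φ(d) when d | 232 and 0 otherwise.
Here 232 is not a multiple of 103, so there are no elements of order 103.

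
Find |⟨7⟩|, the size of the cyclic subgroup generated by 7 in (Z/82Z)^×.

By Lagrange's theorem, ord_82(7) divides φ(82) = φ(2)·φ(41) = 1·40 = 40 = 2^3 · 5.
Divisors of 40: 1, 2, 4, 5, 8, 10, 20, 40.
Check 7^d mod 82 for each divisor in increasing order:
7^1 ≡ 7 (mod 82)
7^2 ≡ 49 (mod 82)
7^4 ≡ 23 (mod 82)
7^5 ≡ 79 (mod 82)
7^8 ≡ 37 (mod 82)
7^10 ≡ 9 (mod 82)
7^20 ≡ 81 (mod 82)
7^40 ≡ 1 (mod 82) ✓
The smallest such exponent is 40, so the order of 7 is 40.

40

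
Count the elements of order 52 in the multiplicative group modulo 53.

φ(53) = 53 − 1 = 52 = 2^2 · 13.
In a cyclic group of order 52, there are φ(d) elements of order d for each divisor d of 52, and zero for non-divisors.
52 = 2^2 · 13 divides 52, and φ(52) = 24.

24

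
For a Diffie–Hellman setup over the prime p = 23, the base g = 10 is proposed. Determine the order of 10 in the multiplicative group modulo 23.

22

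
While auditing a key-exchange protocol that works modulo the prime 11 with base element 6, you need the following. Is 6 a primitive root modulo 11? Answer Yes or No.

Yes

φ(11) = 11 − 1 = 10 = 2 · 5.
Test 6^(10/q) mod 11 for each prime factor q of 10:
6^5 ≡ 10 (mod 11)  [q = 2: ≢ 1 ✓]
6^2 ≡ 3 (mod 11)  [q = 5: ≢ 1 ✓]
None equal 1, so ord_11(6) = 10: 6 is a primitive root.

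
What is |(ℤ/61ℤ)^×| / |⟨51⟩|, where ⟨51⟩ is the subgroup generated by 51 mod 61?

ord(51) | φ(61) = 61 − 1 = 60 = 2^2 · 3 · 5.
Divisors of 60: 1, 2, 3, 4, 5, 6, 10, 12, 15, 20, 30, 60.
Check 51^d mod 61 for each divisor in increasing order:
51^1 ≡ 51 (mod 61)
51^2 ≡ 39 (mod 61)
51^3 ≡ 37 (mod 61)
51^4 ≡ 57 (mod 61)
51^5 ≡ 40 (mod 61)
51^6 ≡ 27 (mod 61)
51^10 ≡ 14 (mod 61)
51^12 ≡ 58 (mod 61)
51^15 ≡ 11 (mod 61)
51^20 ≡ 13 (mod 61)
51^30 ≡ 60 (mod 61)
51^60 ≡ 1 (mod 61) ✓
So ord_61(51) = 60, hence |⟨51⟩| = 60.
Index = |(Z/61Z)^×| / |⟨51⟩| = 60 / 60 = 1.

1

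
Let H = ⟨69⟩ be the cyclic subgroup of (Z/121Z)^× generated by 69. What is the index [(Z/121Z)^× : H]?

2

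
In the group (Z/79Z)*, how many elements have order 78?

24

φ(79) = 79 − 1 = 78 = 2 · 3 · 13.
Since (Z/79Z)^× is cyclic of order 78, the number of elements of order d is φ(d) when d | 78 and 0 otherwise.
78 = 2 · 3 · 13 divides 78, and φ(78) = 24.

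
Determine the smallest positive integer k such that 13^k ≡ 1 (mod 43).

21

Since 13 ∈ (Z/43Z)^×, its order divides φ(43) = 43 − 1 = 42 = 2 · 3 · 7.
Divisors of 42: 1, 2, 3, 6, 7, 14, 21, 42.
Compute 13^d (mod 43) for the divisors d until we hit 1:
13^1 ≡ 13 (mod 43)
13^2 ≡ 40 (mod 43)
13^3 ≡ 4 (mod 43)
13^6 ≡ 16 (mod 43)
13^7 ≡ 36 (mod 43)
13^14 ≡ 6 (mod 43)
13^21 ≡ 1 (mod 43) ✓
Therefore the multiplicative order of 13 modulo 43 is 21.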